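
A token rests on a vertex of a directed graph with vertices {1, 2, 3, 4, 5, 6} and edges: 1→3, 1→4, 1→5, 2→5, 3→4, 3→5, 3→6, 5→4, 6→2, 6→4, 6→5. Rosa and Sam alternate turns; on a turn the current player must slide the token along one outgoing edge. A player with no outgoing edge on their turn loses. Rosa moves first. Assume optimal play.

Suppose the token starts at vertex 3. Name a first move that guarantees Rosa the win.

Move to 4.

Work bottom-up. With no move the player to move loses. Otherwise the position is W if at least one move leads to an L position for the opponent, and L if every move leads to a W.
Every edge goes from a vertex to one that appears earlier in the order 4, 5, 2, 6, 3, 1, so processing vertices in that order labels each vertex after all of its successors.
4: no outgoing edge → L
5: reaches L-position 4 → W
2: only reaches 5(W), which is W → L
6: reaches L-position 2 → W
3: reaches L-position 4 → W
1: reaches L-position 4 → W
From 3, the L positions reachable in one move are: 4.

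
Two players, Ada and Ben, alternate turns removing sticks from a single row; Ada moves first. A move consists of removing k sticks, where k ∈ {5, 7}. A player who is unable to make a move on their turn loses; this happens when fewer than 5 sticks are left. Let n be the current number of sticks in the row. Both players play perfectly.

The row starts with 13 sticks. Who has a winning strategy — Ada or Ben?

Ben wins.

Classify positions by backward induction: terminal positions (no move available) are L. From any other position, the mover wins iff some move reaches an L.
n=0: no move → L
n=1: no move → L
n=2: no move → L
n=3: no move → L
n=4: no move → L
n=5: reaches L-position 0 → W
n=6: reaches L-position 1 → W
n=7: reaches L-position 2 → W
n=8: reaches L-position 3 → W
n=9: reaches L-position 4 → W
n=10: reaches L-position 3 → W
n=11: reaches L-position 4 → W
n=12: only reaches 7(W), 5(W), all W → L
n=13: only reaches 8(W), 6(W), all W → L
The starting position 13 is L: whatever Ada does, the opponent receives a W position.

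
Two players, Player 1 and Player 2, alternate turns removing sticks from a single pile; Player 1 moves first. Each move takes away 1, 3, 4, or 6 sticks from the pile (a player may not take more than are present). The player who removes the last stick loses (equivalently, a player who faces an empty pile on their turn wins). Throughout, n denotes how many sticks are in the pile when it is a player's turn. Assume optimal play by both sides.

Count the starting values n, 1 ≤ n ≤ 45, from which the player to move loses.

Build the W/L table. Terminal = W. A non-terminal position is W if it has a move to some L; otherwise it is L.
n=0: no move; the opponent has just taken the last stick and therefore loses → W
n=1: →0(W) only, which is W, so L
n=2: →1(L), so W
n=3: →2(W), 0(W) — all W, so L
n=4: →3(L), so W
n=5: →1(L), so W
n=6: →3(L), so W
n=7: →3(L), so W
n=8: →7(W), 5(W), 4(W), 2(W) — all W, so L
n=9: →8(L), so W
n=10: →9(W), 7(W), 6(W), 4(W) — all W, so L
n=11: →10(L), so W
n=12: →8(L), so W
n=13: →10(L), so W
n=14: →10(L), so W
n=15: →14(W), 12(W), 11(W), 9(W) — all W, so L
n=16: →15(L), so W
n=17: →16(W), 14(W), 13(W), 11(W) — all W, so L
n=18: →17(L), so W
n=19: →15(L), so W
n=20: →17(L), so W
n=21: →17(L), so W
n=22: →21(W), 19(W), 18(W), 16(W) — all W, so L
n=23: →22(L), so W
n=24: →23(W), 21(W), 20(W), 18(W) — all W, so L
n=25: →24(L), so W
n=26: →22(L), so W
n=27: →24(L), so W
n=28: →24(L), so W
n=29: →28(W), 26(W), 25(W), 23(W) — all W, so L
n=30: →29(L), so W
n=31: →30(W), 28(W), 27(W), 25(W) — all W, so L
n=32: →31(L), so W
n=33: →29(L), so W
n=34: →31(L), so W
n=35: →31(L), so W
n=36: →35(W), 33(W), 32(W), 30(W) — all W, so L
n=37: →36(L), so W
n=38: →37(W), 35(W), 34(W), 32(W) — all W, so L
n=39: →38(L), so W
n=40: →36(L), so W
n=41: →38(L), so W
n=42: →38(L), so W
n=43: →42(W), 40(W), 39(W), 37(W) — all W, so L
n=44: →43(L), so W
n=45: →44(W), 42(W), 41(W), 39(W) — all W, so L
L entries with 1 ≤ n ≤ 45 (the range starts at n=1): n = 1, 3, 8, 10, 15, 17, 22, 24, 29, 31, 36, 38, 43, 45; that makes 14.

14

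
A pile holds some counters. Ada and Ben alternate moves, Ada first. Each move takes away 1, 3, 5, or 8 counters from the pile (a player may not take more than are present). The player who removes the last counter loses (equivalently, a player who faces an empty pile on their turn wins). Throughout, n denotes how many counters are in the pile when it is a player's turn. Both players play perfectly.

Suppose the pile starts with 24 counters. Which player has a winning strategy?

Use the standard recursion: the mover wins at a terminal position; elsewhere, the mover wins exactly when some move hands the opponent an L position.
n=0: no move; the opponent has just taken the last counter and therefore loses → W
n=1: the only move is to 0(W), a W ⇒ L
n=2: can move to 1, which is L ⇒ W
n=3: moves to 2(W), 0(W); every one is W ⇒ L
n=4: can move to 3, which is L ⇒ W
n=5: moves to 4(W), 2(W), 0(W); every one is W ⇒ L
n=6: can move to 5, which is L ⇒ W
n=7: moves to 6(W), 4(W), 2(W); every one is W ⇒ L
n=8: can move to 7, which is L ⇒ W
n=9: can move to 1, which is L ⇒ W
n=10: can move to 7, which is L ⇒ W
n=11: can move to 3, which is L ⇒ W
n=12: can move to 7, which is L ⇒ W
n=13: can move to 5, which is L ⇒ W
n=14: moves to 13(W), 11(W), 9(W), 6(W); every one is W ⇒ L
n=15: can move to 14, which is L ⇒ W
n=16: moves to 15(W), 13(W), 11(W), 8(W); every one is W ⇒ L
n=17: can move to 16, which is L ⇒ W
n=18: moves to 17(W), 15(W), 13(W), 10(W); every one is W ⇒ L
n=19: can move to 18, which is L ⇒ W
n=20: moves to 19(W), 17(W), 15(W), 12(W); every one is W ⇒ L
n=21: can move to 20, which is L ⇒ W
n=22: can move to 14, which is L ⇒ W
n=23: can move to 20, which is L ⇒ W
n=24: can move to 16, which is L ⇒ W
The starting position 24 is W: Ada should remove 8, leaving 16, handing over an L position.

Ada wins.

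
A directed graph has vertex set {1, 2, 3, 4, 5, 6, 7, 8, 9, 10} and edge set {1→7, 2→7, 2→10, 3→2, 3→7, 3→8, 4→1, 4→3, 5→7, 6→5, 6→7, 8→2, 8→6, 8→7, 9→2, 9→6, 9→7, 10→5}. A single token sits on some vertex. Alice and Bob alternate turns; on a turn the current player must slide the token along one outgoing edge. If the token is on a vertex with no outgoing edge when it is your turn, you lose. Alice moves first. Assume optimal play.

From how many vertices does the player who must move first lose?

Build the W/L table. Terminal = L. A non-terminal position is W if it has a move to some L; otherwise it is L.
Every edge goes from a vertex to one that appears earlier in the order 7, 5, 10, 6, 2, 8, 9, 3, 1, 4, so processing vertices in that order labels each vertex after all of its successors.
7: no outgoing edge → L
5: can move to 7, which is L ⇒ W
10: the only move is to 5(W), a W ⇒ L
6: can move to 7, which is L ⇒ W
2: can move to 10, which is L ⇒ W
8: can move to 7, which is L ⇒ W
9: can move to 7, which is L ⇒ W
3: can move to 7, which is L ⇒ W
1: can move to 7, which is L ⇒ W
4: moves to 1(W), 3(W); every one is W ⇒ L
The L vertices are 4, 7, 10; that is 3 in all.

3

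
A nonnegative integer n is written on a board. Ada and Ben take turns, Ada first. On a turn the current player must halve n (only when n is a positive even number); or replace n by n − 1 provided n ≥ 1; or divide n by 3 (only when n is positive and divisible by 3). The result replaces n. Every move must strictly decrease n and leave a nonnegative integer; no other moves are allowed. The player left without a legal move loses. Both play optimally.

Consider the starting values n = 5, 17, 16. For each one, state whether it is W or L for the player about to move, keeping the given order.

Positions with no move are L. A position that does have a move is losing for the player to move precisely when every available move leads to a winning position for the opponent. Fill in the labels:
n=0: no move → L
n=1: can move to 0, which is L ⇒ W
n=2: the only move is to 1(W), a W ⇒ L
n=3: can move to 2, which is L ⇒ W
n=4: can move to 2, which is L ⇒ W
n=5: the only move is to 4(W), a W ⇒ L
n=6: can move to 2, which is L ⇒ W
n=7: the only move is to 6(W), a W ⇒ L
n=8: can move to 7, which is L ⇒ W
n=9: moves to 3(W), 8(W); every one is W ⇒ L
n=10: can move to 5, which is L ⇒ W
n=11: the only move is to 10(W), a W ⇒ L
n=12: can move to 11, which is L ⇒ W
n=13: the only move is to 12(W), a W ⇒ L
n=14: can move to 7, which is L ⇒ W
n=15: can move to 5, which is L ⇒ W
n=16: moves to 8(W), 15(W); every one is W ⇒ L
n=17: can move to 16, which is L ⇒ W

5: L, 17: W, 16: L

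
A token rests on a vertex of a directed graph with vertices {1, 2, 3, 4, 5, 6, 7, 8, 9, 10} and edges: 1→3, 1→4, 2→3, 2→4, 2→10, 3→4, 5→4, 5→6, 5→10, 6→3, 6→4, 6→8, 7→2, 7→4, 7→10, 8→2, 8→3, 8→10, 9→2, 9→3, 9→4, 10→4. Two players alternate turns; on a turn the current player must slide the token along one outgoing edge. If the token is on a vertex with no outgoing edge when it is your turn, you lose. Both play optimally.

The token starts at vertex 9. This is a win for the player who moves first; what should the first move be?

Move to 4.

Use the standard recursion: the mover loses at a terminal position; elsewhere, the mover wins exactly when some move hands the opponent an L position.
Every edge goes from a vertex to one that appears earlier in the order 4, 10, 3, 2, 9, 8, 6, 5, 1, 7, so processing vertices in that order labels each vertex after all of its successors.
4: no outgoing edge → L
10: W (go to 4, an L position)
3: W (go to 4, an L position)
2: W (go to 4, an L position)
9: W (go to 4, an L position)
8: L (options 2(W), 3(W), 10(W) are all W)
6: W (go to 8, an L position)
5: W (go to 4, an L position)
1: W (go to 4, an L position)
7: W (go to 4, an L position)
From 9, the L positions reachable in one move are: 4.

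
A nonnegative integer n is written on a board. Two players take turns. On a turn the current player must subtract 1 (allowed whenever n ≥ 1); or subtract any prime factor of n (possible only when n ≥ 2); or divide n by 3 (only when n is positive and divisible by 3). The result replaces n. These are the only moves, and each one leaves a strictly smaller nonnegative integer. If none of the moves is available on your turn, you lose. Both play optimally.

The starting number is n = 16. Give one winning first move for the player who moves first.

Move to 14.

Compute win/loss labels from the base case upward. A position with no move is L. Any other position is W if it can reach an L in one move, else L.
n=0: no move → L
n=1: reaches L-position 0 → W
n=2: reaches L-position 0 → W
n=3: reaches L-position 0 → W
n=4: only reaches 2(W), 3(W), all W → L
n=5: reaches L-position 0 → W
n=6: reaches L-position 4 → W
n=7: reaches L-position 0 → W
n=8: only reaches 6(W), 7(W), all W → L
n=9: reaches L-position 8 → W
n=10: reaches L-position 8 → W
n=11: reaches L-position 0 → W
n=12: reaches L-position 4 → W
n=13: reaches L-position 0 → W
n=14: only reaches 7(W), 12(W), 13(W), all W → L
n=15: reaches L-position 14 → W
n=16: reaches L-position 14 → W
From 16, the L positions reachable in one move are: 14.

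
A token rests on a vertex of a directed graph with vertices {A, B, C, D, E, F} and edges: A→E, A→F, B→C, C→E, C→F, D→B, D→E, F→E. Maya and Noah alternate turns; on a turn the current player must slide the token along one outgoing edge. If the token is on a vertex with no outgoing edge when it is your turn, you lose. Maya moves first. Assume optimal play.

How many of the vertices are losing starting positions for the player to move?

Compute win/loss labels from the base case upward. A position with no move is L. Any other position is W if it can reach an L in one move, else L.
Every edge goes from a vertex to one that appears earlier in the order E, F, A, C, B, D, so processing vertices in that order labels each vertex after all of its successors.
E: no outgoing edge → L
F: W (go to E, an L position)
A: W (go to E, an L position)
C: W (go to E, an L position)
B: L (sole option C(W) is W)
D: W (go to B, an L position)
The L vertices are B, E; that is 2 in all.

2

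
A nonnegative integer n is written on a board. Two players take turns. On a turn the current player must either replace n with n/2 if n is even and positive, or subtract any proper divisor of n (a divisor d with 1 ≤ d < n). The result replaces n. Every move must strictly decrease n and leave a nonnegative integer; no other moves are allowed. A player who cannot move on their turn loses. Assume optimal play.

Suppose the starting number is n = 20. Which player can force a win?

Compute win/loss labels from the base case upward. A position with no move is L. Any other position is W if it can reach an L in one move, else L.
n=0: no move → L
n=1: no move → L
n=2: →1(L), so W
n=3: →2(W) only, which is W, so L
n=4: →3(L), so W
n=5: →4(W) only, which is W, so L
n=6: →3(L), so W
n=7: →6(W) only, which is W, so L
n=8: →7(L), so W
n=9: →6(W), 8(W) — all W, so L
n=10: →5(L), so W
n=11: →10(W) only, which is W, so L
n=12: →9(L), so W
n=13: →12(W) only, which is W, so L
n=14: →7(L), so W
n=15: →10(W), 12(W), 14(W) — all W, so L
n=16: →15(L), so W
n=17: →16(W) only, which is W, so L
n=18: →9(L), so W
n=19: →18(W) only, which is W, so L
n=20: →15(L), so W
From 20 the player to move can move to 15, reaching an L position.

The first player wins.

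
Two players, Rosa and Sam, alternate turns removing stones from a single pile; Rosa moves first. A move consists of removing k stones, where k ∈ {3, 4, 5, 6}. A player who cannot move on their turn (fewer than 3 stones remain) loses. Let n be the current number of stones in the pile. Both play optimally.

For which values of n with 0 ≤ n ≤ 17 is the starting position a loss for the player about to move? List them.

Classify positions by backward induction: terminal positions (no move available) are L. From any other position, the mover wins iff some move reaches an L.
n=0: no move → L
n=1: no move → L
n=2: no move → L
n=3: reaches L-position 0 → W
n=4: reaches L-position 1 → W
n=5: reaches L-position 2 → W
n=6: reaches L-position 2 → W
n=7: reaches L-position 2 → W
n=8: reaches L-position 2 → W
n=9: only reaches 6(W), 5(W), 4(W), 3(W), all W → L
n=10: only reaches 7(W), 6(W), 5(W), 4(W), all W → L
n=11: only reaches 8(W), 7(W), 6(W), 5(W), all W → L
n=12: reaches L-position 9 → W
n=13: reaches L-position 10 → W
n=14: reaches L-position 11 → W
n=15: reaches L-position 11 → W
n=16: reaches L-position 11 → W
n=17: reaches L-position 11 → W
Reading off the rows marked L gives the requested list; there are 6 such values of n.

0, 1, 2, 9, 10, 11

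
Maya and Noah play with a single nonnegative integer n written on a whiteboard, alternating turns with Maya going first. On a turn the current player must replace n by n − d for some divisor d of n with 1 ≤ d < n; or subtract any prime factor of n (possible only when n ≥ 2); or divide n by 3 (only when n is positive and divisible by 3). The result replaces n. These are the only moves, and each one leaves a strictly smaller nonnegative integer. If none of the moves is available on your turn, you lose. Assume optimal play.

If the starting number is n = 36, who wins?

Positions with no move are L. A position that does have a move is losing for the player to move precisely when every available move leads to a winning position for the opponent. Fill in the labels:
n=0: no move → L
n=1: no move → L
n=2: W (go to 0, an L position)
n=3: W (go to 0, an L position)
n=4: L (options 2(W), 3(W) are all W)
n=5: W (go to 0, an L position)
n=6: W (go to 4, an L position)
n=7: W (go to 0, an L position)
n=8: W (go to 4, an L position)
n=9: L (options 3(W), 6(W), 8(W) are all W)
n=10: W (go to 9, an L position)
n=11: W (go to 0, an L position)
n=12: W (go to 4, an L position)
n=13: W (go to 0, an L position)
n=14: L (options 7(W), 12(W), 13(W) are all W)
n=15: W (go to 14, an L position)
n=16: W (go to 14, an L position)
n=17: W (go to 0, an L position)
n=18: W (go to 9, an L position)
n=19: W (go to 0, an L position)
n=20: L (options 10(W), 15(W), 16(W), 18(W), 19(W) are all W)
n=21: W (go to 14, an L position)
n=22: W (go to 20, an L position)
n=23: W (go to 0, an L position)
n=24: W (go to 20, an L position)
n=25: W (go to 20, an L position)
n=26: L (options 13(W), 24(W), 25(W) are all W)
n=27: W (go to 9, an L position)
n=28: W (go to 14, an L position)
n=29: W (go to 0, an L position)
n=30: W (go to 20, an L position)
n=31: W (go to 0, an L position)
n=32: L (options 16(W), 24(W), 28(W), 30(W), 31(W) are all W)
n=33: W (go to 32, an L position)
n=34: W (go to 32, an L position)
n=35: L (options 28(W), 30(W), 34(W) are all W)
n=36: W (go to 32, an L position)
From 36 Maya can move to 32, reaching an L position.

Maya wins.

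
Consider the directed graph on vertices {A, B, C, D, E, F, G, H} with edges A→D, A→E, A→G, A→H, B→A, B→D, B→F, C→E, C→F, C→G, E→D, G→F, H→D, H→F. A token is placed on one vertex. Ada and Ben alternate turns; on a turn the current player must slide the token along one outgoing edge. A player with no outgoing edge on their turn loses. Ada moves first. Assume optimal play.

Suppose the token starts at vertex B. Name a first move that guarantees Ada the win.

Build the W/L table. Terminal = L. A non-terminal position is W if it has a move to some L; otherwise it is L.
Every edge goes from a vertex to one that appears earlier in the order D, F, H, G, E, A, B, C, so processing vertices in that order labels each vertex after all of its successors.
D: no outgoing edge → L
F: no outgoing edge → L
H: can move to F, which is L ⇒ W
G: can move to F, which is L ⇒ W
E: can move to D, which is L ⇒ W
A: can move to D, which is L ⇒ W
B: can move to F, which is L ⇒ W
C: can move to F, which is L ⇒ W
From B, the L positions reachable in one move are: F, D. Any move reaching one of these is winning.

Move to F.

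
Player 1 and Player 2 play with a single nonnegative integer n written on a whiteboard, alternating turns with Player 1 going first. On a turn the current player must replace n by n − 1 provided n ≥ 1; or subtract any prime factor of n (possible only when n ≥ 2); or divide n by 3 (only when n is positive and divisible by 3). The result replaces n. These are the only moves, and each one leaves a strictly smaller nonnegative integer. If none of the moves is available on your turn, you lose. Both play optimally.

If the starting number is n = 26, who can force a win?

Player 1 wins.

Work bottom-up. With no move the player to move loses. Otherwise the position is W if at least one move leads to an L position for the opponent, and L if every move leads to a W.
n=0: no move → L
n=1: can move to 0, which is L ⇒ W
n=2: can move to 0, which is L ⇒ W
n=3: can move to 0, which is L ⇒ W
n=4: moves to 2(W), 3(W); every one is W ⇒ L
n=5: can move to 0, which is L ⇒ W
n=6: can move to 4, which is L ⇒ W
n=7: can move to 0, which is L ⇒ W
n=8: moves to 6(W), 7(W); every one is W ⇒ L
n=9: can move to 8, which is L ⇒ W
n=10: can move to 8, which is L ⇒ W
n=11: can move to 0, which is L ⇒ W
n=12: can move to 4, which is L ⇒ W
n=13: can move to 0, which is L ⇒ W
n=14: moves to 7(W), 12(W), 13(W); every one is W ⇒ L
n=15: can move to 14, which is L ⇒ W
n=16: can move to 14, which is L ⇒ W
n=17: can move to 0, which is L ⇒ W
n=18: moves to 6(W), 15(W), 16(W), 17(W); every one is W ⇒ L
n=19: can move to 0, which is L ⇒ W
n=20: can move to 18, which is L ⇒ W
n=21: can move to 14, which is L ⇒ W
n=22: moves to 11(W), 20(W), 21(W); every one is W ⇒ L
n=23: can move to 0, which is L ⇒ W
n=24: can move to 8, which is L ⇒ W
n=25: moves to 20(W), 24(W); every one is W ⇒ L
n=26: can move to 25, which is L ⇒ W
The starting position 26 is W: Player 1 should move to 25, handing over an L position.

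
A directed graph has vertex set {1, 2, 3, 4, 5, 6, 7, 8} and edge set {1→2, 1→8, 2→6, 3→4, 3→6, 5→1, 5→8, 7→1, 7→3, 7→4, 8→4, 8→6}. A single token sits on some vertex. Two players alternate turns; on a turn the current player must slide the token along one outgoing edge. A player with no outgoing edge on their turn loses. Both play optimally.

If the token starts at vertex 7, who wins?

Build the W/L table. Terminal = L. A non-terminal position is W if it has a move to some L; otherwise it is L.
Every edge goes from a vertex to one that appears earlier in the order 6, 4, 8, 3, 2, 1, 7, 5, so processing vertices in that order labels each vertex after all of its successors.
6: no outgoing edge → L
4: no outgoing edge → L
8: reaches L-position 4 → W
3: reaches L-position 4 → W
2: reaches L-position 6 → W
1: only reaches 2(W), 8(W), all W → L
7: reaches L-position 1 → W
5: reaches L-position 1 → W
From 7 the player to move can move to 1, reaching an L position.

The first player wins.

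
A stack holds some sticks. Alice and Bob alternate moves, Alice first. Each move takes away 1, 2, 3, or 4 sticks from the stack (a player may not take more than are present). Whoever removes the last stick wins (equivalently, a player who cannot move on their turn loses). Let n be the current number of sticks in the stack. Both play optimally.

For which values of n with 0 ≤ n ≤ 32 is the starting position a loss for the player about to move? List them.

Build the W/L table. Terminal = L. A non-terminal position is W if it has a move to some L; otherwise it is L.
n=0: no move → L
n=1: reaches L-position 0 → W
n=2: reaches L-position 0 → W
n=3: reaches L-position 0 → W
n=4: reaches L-position 0 → W
n=5: only reaches 4(W), 3(W), 2(W), 1(W), all W → L
n=6: reaches L-position 5 → W
n=7: reaches L-position 5 → W
n=8: reaches L-position 5 → W
n=9: reaches L-position 5 → W
n=10: only reaches 9(W), 8(W), 7(W), 6(W), all W → L
n=11: reaches L-position 10 → W
n=12: reaches L-position 10 → W
n=13: reaches L-position 10 → W
n=14: reaches L-position 10 → W
n=15: only reaches 14(W), 13(W), 12(W), 11(W), all W → L
n=16: reaches L-position 15 → W
n=17: reaches L-position 15 → W
n=18: reaches L-position 15 → W
n=19: reaches L-position 15 → W
n=20: only reaches 19(W), 18(W), 17(W), 16(W), all W → L
n=21: reaches L-position 20 → W
n=22: reaches L-position 20 → W
n=23: reaches L-position 20 → W
n=24: reaches L-position 20 → W
n=25: only reaches 24(W), 23(W), 22(W), 21(W), all W → L
n=26: reaches L-position 25 → W
n=27: reaches L-position 25 → W
n=28: reaches L-position 25 → W
n=29: reaches L-position 25 → W
n=30: only reaches 29(W), 28(W), 27(W), 26(W), all W → L
n=31: reaches L-position 30 → W
n=32: reaches L-position 30 → W
Reading off the rows marked L gives the requested list; there are 7 such values of n.

0, 5, 10, 15, 20, 25, 30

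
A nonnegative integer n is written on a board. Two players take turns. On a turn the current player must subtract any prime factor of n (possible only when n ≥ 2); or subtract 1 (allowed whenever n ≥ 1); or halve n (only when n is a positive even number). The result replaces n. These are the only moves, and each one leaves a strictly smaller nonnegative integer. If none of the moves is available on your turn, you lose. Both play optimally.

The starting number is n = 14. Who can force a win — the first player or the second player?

The second player wins.

Work bottom-up. With no move the player to move loses. Otherwise the position is W if at least one move leads to an L position for the opponent, and L if every move leads to a W.
n=0: no move → L
n=1: reaches L-position 0 → W
n=2: reaches L-position 0 → W
n=3: reaches L-position 0 → W
n=4: only reaches 2(W), 3(W), all W → L
n=5: reaches L-position 0 → W
n=6: reaches L-position 4 → W
n=7: reaches L-position 0 → W
n=8: reaches L-position 4 → W
n=9: only reaches 6(W), 8(W), all W → L
n=10: reaches L-position 9 → W
n=11: reaches L-position 0 → W
n=12: reaches L-position 9 → W
n=13: reaches L-position 0 → W
n=14: only reaches 7(W), 12(W), 13(W), all W → L
Every move from 14 reaches a W position, so the mover loses.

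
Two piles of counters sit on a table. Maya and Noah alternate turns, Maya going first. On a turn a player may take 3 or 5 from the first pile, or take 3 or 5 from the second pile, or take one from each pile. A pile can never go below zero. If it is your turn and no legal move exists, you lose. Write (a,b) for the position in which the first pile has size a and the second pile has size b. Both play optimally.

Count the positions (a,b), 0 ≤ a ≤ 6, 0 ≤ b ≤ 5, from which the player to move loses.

16

Label each position W (a win for the player to move) or L (a loss). A position with no legal move is L; any other position is W exactly when some move reaches an L, and L when every move reaches a W.
Every move lowers a or b (never raises either), so fill the grid row by row in increasing a, and left to right within a row: each cell's successors are then already labelled.
      b=0  b=1  b=2  b=3  b=4  b=5
a=0:    L    L    L    W    W    W
a=1:    L    W    W    W    L    W
a=2:    L    W    L    W    L    W
a=3:    W    W    W    W    L    W
a=4:    W    L    L    L    W    W
a=5:    W    W    W    W    W    L
a=6:    W    L    L    L    W    W
Cells with no legal move (terminal, hence L): (0,0), (0,1), (0,2), (1,0), (2,0).
The remaining L cells, each justified by listing all of its moves:
(1,4): moves to (1,1)(W), (0,3)(W); every one is W ⇒ L
(2,2): the only move is to (1,1)(W), a W ⇒ L
(2,4): moves to (2,1)(W), (1,3)(W); every one is W ⇒ L
(3,4): moves to (0,4)(W), (3,1)(W), (2,3)(W); every one is W ⇒ L
(4,1): moves to (1,1)(W), (3,0)(W); every one is W ⇒ L
(4,2): moves to (1,2)(W), (3,1)(W); every one is W ⇒ L
(4,3): moves to (1,3)(W), (4,0)(W), (3,2)(W); every one is W ⇒ L
(5,5): moves to (2,5)(W), (0,5)(W), (5,2)(W), (5,0)(W), (4,4)(W); every one is W ⇒ L
(6,1): moves to (3,1)(W), (1,1)(W), (5,0)(W); every one is W ⇒ L
(6,2): moves to (3,2)(W), (1,2)(W), (5,1)(W); every one is W ⇒ L
(6,3): moves to (3,3)(W), (1,3)(W), (6,0)(W), (5,2)(W); every one is W ⇒ L
Every other cell has at least one move into one of the L cells above, so it is W.
L cells per row: a=0: 3, a=1: 2, a=2: 3, a=3: 1, a=4: 3, a=5: 1, a=6: 3; total 16.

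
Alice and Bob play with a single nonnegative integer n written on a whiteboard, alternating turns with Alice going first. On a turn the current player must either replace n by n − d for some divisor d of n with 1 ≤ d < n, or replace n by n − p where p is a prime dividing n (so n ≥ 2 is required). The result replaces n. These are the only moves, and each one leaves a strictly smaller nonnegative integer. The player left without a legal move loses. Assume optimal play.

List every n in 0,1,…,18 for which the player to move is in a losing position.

0, 1, 4, 9, 14

Build the W/L table. Terminal = L. A non-terminal position is W if it has a move to some L; otherwise it is L.
n=0: no move → L
n=1: no move → L
n=2: W (go to 0, an L position)
n=3: W (go to 0, an L position)
n=4: L (options 2(W), 3(W) are all W)
n=5: W (go to 0, an L position)
n=6: W (go to 4, an L position)
n=7: W (go to 0, an L position)
n=8: W (go to 4, an L position)
n=9: L (options 6(W), 8(W) are all W)
n=10: W (go to 9, an L position)
n=11: W (go to 0, an L position)
n=12: W (go to 9, an L position)
n=13: W (go to 0, an L position)
n=14: L (options 7(W), 12(W), 13(W) are all W)
n=15: W (go to 14, an L position)
n=16: W (go to 14, an L position)
n=17: W (go to 0, an L position)
n=18: W (go to 9, an L position)
Reading off the rows marked L gives the requested list; there are 5 such values of n.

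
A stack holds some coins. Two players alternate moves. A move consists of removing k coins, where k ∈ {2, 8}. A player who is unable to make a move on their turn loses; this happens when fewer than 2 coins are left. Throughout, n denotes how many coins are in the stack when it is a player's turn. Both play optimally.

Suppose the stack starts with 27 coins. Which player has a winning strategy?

Label each position W (a win for the player to move) or L (a loss). A position with no legal move is L; any other position is W exactly when some move reaches an L, and L when every move reaches a W.
n=0: no move → L
n=1: no move → L
n=2: reaches L-position 0 → W
n=3: reaches L-position 1 → W
n=4: only reaches 2(W), which is W → L
n=5: only reaches 3(W), which is W → L
n=6: reaches L-position 4 → W
n=7: reaches L-position 5 → W
n=8: reaches L-position 0 → W
n=9: reaches L-position 1 → W
n=10: only reaches 8(W), 2(W), all W → L
n=11: only reaches 9(W), 3(W), all W → L
n=12: reaches L-position 10 → W
n=13: reaches L-position 11 → W
n=14: only reaches 12(W), 6(W), all W → L
n=15: only reaches 13(W), 7(W), all W → L
n=16: reaches L-position 14 → W
n=17: reaches L-position 15 → W
n=18: reaches L-position 10 → W
n=19: reaches L-position 11 → W
n=20: only reaches 18(W), 12(W), all W → L
n=21: only reaches 19(W), 13(W), all W → L
n=22: reaches L-position 20 → W
n=23: reaches L-position 21 → W
n=24: only reaches 22(W), 16(W), all W → L
n=25: only reaches 23(W), 17(W), all W → L
n=26: reaches L-position 24 → W
n=27: reaches L-position 25 → W
From 27 the player to move can remove 2, leaving 25, reaching an L position.

The first player wins.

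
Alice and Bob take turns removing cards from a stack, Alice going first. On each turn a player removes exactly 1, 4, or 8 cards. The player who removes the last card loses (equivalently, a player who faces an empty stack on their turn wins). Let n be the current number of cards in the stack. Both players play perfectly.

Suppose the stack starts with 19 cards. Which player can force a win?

Alice wins.

Use the standard recursion: the mover wins at a terminal position; elsewhere, the mover wins exactly when some move hands the opponent an L position.
n=0: no move; the opponent has just taken the last card and therefore loses → W
n=1: L (sole option 0(W) is W)
n=2: W (go to 1, an L position)
n=3: L (sole option 2(W) is W)
n=4: W (go to 3, an L position)
n=5: W (go to 1, an L position)
n=6: L (options 5(W), 2(W) are all W)
n=7: W (go to 6, an L position)
n=8: L (options 7(W), 4(W), 0(W) are all W)
n=9: W (go to 8, an L position)
n=10: W (go to 6, an L position)
n=11: W (go to 3, an L position)
n=12: W (go to 8, an L position)
n=13: L (options 12(W), 9(W), 5(W) are all W)
n=14: W (go to 13, an L position)
n=15: L (options 14(W), 11(W), 7(W) are all W)
n=16: W (go to 15, an L position)
n=17: W (go to 13, an L position)
n=18: L (options 17(W), 14(W), 10(W) are all W)
n=19: W (go to 18, an L position)
From 19 Alice can remove 1, leaving 18, reaching an L position.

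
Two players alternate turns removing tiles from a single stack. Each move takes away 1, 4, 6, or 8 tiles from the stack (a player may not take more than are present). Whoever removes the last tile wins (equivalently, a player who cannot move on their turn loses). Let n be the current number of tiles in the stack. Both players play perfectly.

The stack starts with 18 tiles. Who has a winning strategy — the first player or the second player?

Build the W/L table. Terminal = L. A non-terminal position is W if it has a move to some L; otherwise it is L.
n=0: no move → L
n=1: →0(L), so W
n=2: →1(W) only, which is W, so L
n=3: →2(L), so W
n=4: →0(L), so W
n=5: →4(W), 1(W) — all W, so L
n=6: →5(L), so W
n=7: →6(W), 3(W), 1(W) — all W, so L
n=8: →7(L), so W
n=9: →5(L), so W
n=10: →2(L), so W
n=11: →7(L), so W
n=12: →11(W), 8(W), 6(W), 4(W) — all W, so L
n=13: →12(L), so W
n=14: →13(W), 10(W), 8(W), 6(W) — all W, so L
n=15: →14(L), so W
n=16: →12(L), so W
n=17: →16(W), 13(W), 11(W), 9(W) — all W, so L
n=18: →17(L), so W
The starting position 18 is W: the player to move should remove 1, leaving 17, handing over an L position.

The first player wins.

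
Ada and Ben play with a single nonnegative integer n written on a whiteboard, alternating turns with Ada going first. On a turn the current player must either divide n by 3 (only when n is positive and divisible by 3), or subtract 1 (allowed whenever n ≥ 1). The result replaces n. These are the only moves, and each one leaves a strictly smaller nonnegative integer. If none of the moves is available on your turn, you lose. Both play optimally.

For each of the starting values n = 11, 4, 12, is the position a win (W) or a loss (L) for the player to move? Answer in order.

Label each position W (a win for the player to move) or L (a loss). A position with no legal move is L; any other position is W exactly when some move reaches an L, and L when every move reaches a W.
n=0: no move → L
n=1: W (go to 0, an L position)
n=2: L (sole option 1(W) is W)
n=3: W (go to 2, an L position)
n=4: L (sole option 3(W) is W)
n=5: W (go to 4, an L position)
n=6: W (go to 2, an L position)
n=7: L (sole option 6(W) is W)
n=8: W (go to 7, an L position)
n=9: L (options 3(W), 8(W) are all W)
n=10: W (go to 9, an L position)
n=11: L (sole option 10(W) is W)
n=12: W (go to 4, an L position)

11: L, 4: L, 12: W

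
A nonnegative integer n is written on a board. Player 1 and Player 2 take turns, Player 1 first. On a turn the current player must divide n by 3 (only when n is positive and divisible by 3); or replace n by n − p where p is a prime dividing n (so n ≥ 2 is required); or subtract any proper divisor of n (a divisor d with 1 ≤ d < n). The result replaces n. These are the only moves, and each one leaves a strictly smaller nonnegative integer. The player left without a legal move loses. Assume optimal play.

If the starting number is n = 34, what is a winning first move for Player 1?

Move to 32.

Use the standard recursion: the mover loses at a terminal position; elsewhere, the mover wins exactly when some move hands the opponent an L position.
n=0: no move → L
n=1: no move → L
n=2: →0(L), so W
n=3: →0(L), so W
n=4: →2(W), 3(W) — all W, so L
n=5: →0(L), so W
n=6: →4(L), so W
n=7: →0(L), so W
n=8: →4(L), so W
n=9: →3(W), 6(W), 8(W) — all W, so L
n=10: →9(L), so W
n=11: →0(L), so W
n=12: →4(L), so W
n=13: →0(L), so W
n=14: →7(W), 12(W), 13(W) — all W, so L
n=15: →14(L), so W
n=16: →14(L), so W
n=17: →0(L), so W
n=18: →9(L), so W
n=19: →0(L), so W
n=20: →10(W), 15(W), 16(W), 18(W), 19(W) — all W, so L
n=21: →14(L), so W
n=22: →20(L), so W
n=23: →0(L), so W
n=24: →20(L), so W
n=25: →20(L), so W
n=26: →13(W), 24(W), 25(W) — all W, so L
n=27: →9(L), so W
n=28: →14(L), so W
n=29: →0(L), so W
n=30: →20(L), so W
n=31: →0(L), so W
n=32: →16(W), 24(W), 28(W), 30(W), 31(W) — all W, so L
n=33: →32(L), so W
n=34: →32(L), so W
From 34, the L positions reachable in one move are: 32.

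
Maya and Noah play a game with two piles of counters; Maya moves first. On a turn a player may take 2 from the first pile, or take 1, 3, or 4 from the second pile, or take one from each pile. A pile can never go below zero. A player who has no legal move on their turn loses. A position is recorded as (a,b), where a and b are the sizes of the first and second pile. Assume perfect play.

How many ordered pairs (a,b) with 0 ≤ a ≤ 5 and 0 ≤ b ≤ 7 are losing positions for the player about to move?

16

Build the W/L table. Terminal = L. A non-terminal position is W if it has a move to some L; otherwise it is L.
Every move lowers a or b (never raises either), so fill the grid row by row in increasing a, and left to right within a row: each cell's successors are then already labelled.
      b=0  b=1  b=2  b=3  b=4  b=5  b=6  b=7
a=0:    L    W    L    W    W    W    W    L
a=1:    L    W    L    W    W    W    W    L
a=2:    W    W    W    W    L    W    L    W
a=3:    W    L    W    L    W    W    W    W
a=4:    L    W    W    W    W    L    W    L
a=5:    L    W    L    W    W    W    W    L
Cells with no legal move (terminal, hence L): (0,0), (1,0).
The remaining L cells, each justified by listing all of its moves:
(0,2): →(0,1)(W) only, which is W, so L
(0,7): →(0,6)(W), (0,4)(W), (0,3)(W) — all W, so L
(1,2): →(1,1)(W), (0,1)(W) — all W, so L
(1,7): →(1,6)(W), (1,4)(W), (1,3)(W), (0,6)(W) — all W, so L
(2,4): →(0,4)(W), (2,3)(W), (2,1)(W), (2,0)(W), (1,3)(W) — all W, so L
(2,6): →(0,6)(W), (2,5)(W), (2,3)(W), (2,2)(W), (1,5)(W) — all W, so L
(3,1): →(1,1)(W), (3,0)(W), (2,0)(W) — all W, so L
(3,3): →(1,3)(W), (3,2)(W), (3,0)(W), (2,2)(W) — all W, so L
(4,0): →(2,0)(W) only, which is W, so L
(4,5): →(2,5)(W), (4,4)(W), (4,2)(W), (4,1)(W), (3,4)(W) — all W, so L
(4,7): →(2,7)(W), (4,6)(W), (4,4)(W), (4,3)(W), (3,6)(W) — all W, so L
(5,0): →(3,0)(W) only, which is W, so L
(5,2): →(3,2)(W), (5,1)(W), (4,1)(W) — all W, so L
(5,7): →(3,7)(W), (5,6)(W), (5,4)(W), (5,3)(W), (4,6)(W) — all W, so L
Every other cell has at least one move into one of the L cells above, so it is W.
L cells per row: a=0: 3, a=1: 3, a=2: 2, a=3: 2, a=4: 3, a=5: 3; total 16.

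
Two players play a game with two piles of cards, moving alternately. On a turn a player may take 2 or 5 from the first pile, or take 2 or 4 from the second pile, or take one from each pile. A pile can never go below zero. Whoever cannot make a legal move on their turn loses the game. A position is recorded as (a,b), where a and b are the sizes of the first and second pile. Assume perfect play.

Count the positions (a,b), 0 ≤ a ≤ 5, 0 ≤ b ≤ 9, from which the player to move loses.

Positions with no move are L. A position that does have a move is losing for the player to move precisely when every available move leads to a winning position for the opponent. Fill in the labels:
Every move lowers a or b (never raises either), so fill the grid row by row in increasing a, and left to right within a row: each cell's successors are then already labelled.
      b=0  b=1  b=2  b=3  b=4  b=5  b=6  b=7  b=8  b=9
a=0:    L    L    W    W    W    W    L    L    W    W
a=1:    L    W    W    L    W    W    L    W    W    L
a=2:    W    W    L    L    W    W    W    W    L    L
a=3:    W    L    L    W    W    W    W    L    L    W
a=4:    L    L    W    W    W    W    L    L    W    W
a=5:    W    W    W    L    L    W    W    W    W    L
Cells with no legal move (terminal, hence L): (0,0), (0,1), (1,0).
The remaining L cells, each justified by listing all of its moves:
(0,6): L (options (0,4)(W), (0,2)(W) are all W)
(0,7): L (options (0,5)(W), (0,3)(W) are all W)
(1,3): L (options (1,1)(W), (0,2)(W) are all W)
(1,6): L (options (1,4)(W), (1,2)(W), (0,5)(W) are all W)
(1,9): L (options (1,7)(W), (1,5)(W), (0,8)(W) are all W)
(2,2): L (options (0,2)(W), (2,0)(W), (1,1)(W) are all W)
(2,3): L (options (0,3)(W), (2,1)(W), (1,2)(W) are all W)
(2,8): L (options (0,8)(W), (2,6)(W), (2,4)(W), (1,7)(W) are all W)
(2,9): L (options (0,9)(W), (2,7)(W), (2,5)(W), (1,8)(W) are all W)
(3,1): L (options (1,1)(W), (2,0)(W) are all W)
(3,2): L (options (1,2)(W), (3,0)(W), (2,1)(W) are all W)
(3,7): L (options (1,7)(W), (3,5)(W), (3,3)(W), (2,6)(W) are all W)
(3,8): L (options (1,8)(W), (3,6)(W), (3,4)(W), (2,7)(W) are all W)
(4,0): L (sole option (2,0)(W) is W)
(4,1): L (options (2,1)(W), (3,0)(W) are all W)
(4,6): L (options (2,6)(W), (4,4)(W), (4,2)(W), (3,5)(W) are all W)
(4,7): L (options (2,7)(W), (4,5)(W), (4,3)(W), (3,6)(W) are all W)
(5,3): L (options (3,3)(W), (0,3)(W), (5,1)(W), (4,2)(W) are all W)
(5,4): L (options (3,4)(W), (0,4)(W), (5,2)(W), (5,0)(W), (4,3)(W) are all W)
(5,9): L (options (3,9)(W), (0,9)(W), (5,7)(W), (5,5)(W), (4,8)(W) are all W)
Every other cell has at least one move into one of the L cells above, so it is W.
L cells per row: a=0: 4, a=1: 4, a=2: 4, a=3: 4, a=4: 4, a=5: 3; total 23.

23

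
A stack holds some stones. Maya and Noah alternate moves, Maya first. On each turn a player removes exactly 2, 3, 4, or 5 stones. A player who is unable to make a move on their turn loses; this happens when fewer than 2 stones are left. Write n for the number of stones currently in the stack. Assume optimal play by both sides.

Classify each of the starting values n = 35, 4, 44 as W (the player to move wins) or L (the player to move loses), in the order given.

Classify positions by backward induction: terminal positions (no move available) are L. From any other position, the mover wins iff some move reaches an L.
n=0: no move → L
n=1: no move → L
n=2: can move to 0, which is L ⇒ W
n=3: can move to 1, which is L ⇒ W
n=4: can move to 1, which is L ⇒ W
n=5: can move to 1, which is L ⇒ W
n=6: can move to 1, which is L ⇒ W
n=7: moves to 5(W), 4(W), 3(W), 2(W); every one is W ⇒ L
n=8: moves to 6(W), 5(W), 4(W), 3(W); every one is W ⇒ L
n=9: can move to 7, which is L ⇒ W
n=10: can move to 8, which is L ⇒ W
n=11: can move to 8, which is L ⇒ W
n=12: can move to 8, which is L ⇒ W
n=13: can move to 8, which is L ⇒ W
n=14: moves to 12(W), 11(W), 10(W), 9(W); every one is W ⇒ L
n=15: moves to 13(W), 12(W), 11(W), 10(W); every one is W ⇒ L
n=16: can move to 14, which is L ⇒ W
n=17: can move to 15, which is L ⇒ W
n=18: can move to 15, which is L ⇒ W
n=19: can move to 15, which is L ⇒ W
n=20: can move to 15, which is L ⇒ W
n=21: moves to 19(W), 18(W), 17(W), 16(W); every one is W ⇒ L
n=22: moves to 20(W), 19(W), 18(W), 17(W); every one is W ⇒ L
n=23: can move to 21, which is L ⇒ W
n=24: can move to 22, which is L ⇒ W
n=25: can move to 22, which is L ⇒ W
n=26: can move to 22, which is L ⇒ W
n=27: can move to 22, which is L ⇒ W
n=28: moves to 26(W), 25(W), 24(W), 23(W); every one is W ⇒ L
n=29: moves to 27(W), 26(W), 25(W), 24(W); every one is W ⇒ L
n=30: can move to 28, which is L ⇒ W
n=31: can move to 29, which is L ⇒ W
n=32: can move to 29, which is L ⇒ W
n=33: can move to 29, which is L ⇒ W
n=34: can move to 29, which is L ⇒ W
n=35: moves to 33(W), 32(W), 31(W), 30(W); every one is W ⇒ L
n=36: moves to 34(W), 33(W), 32(W), 31(W); every one is W ⇒ L
n=37: can move to 35, which is L ⇒ W
n=38: can move to 36, which is L ⇒ W
n=39: can move to 36, which is L ⇒ W
n=40: can move to 36, which is L ⇒ W
n=41: can move to 36, which is L ⇒ W
n=42: moves to 40(W), 39(W), 38(W), 37(W); every one is W ⇒ L
n=43: moves to 41(W), 40(W), 39(W), 38(W); every one is W ⇒ L
n=44: can move to 42, which is L ⇒ W

35: L, 4: W, 44: W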